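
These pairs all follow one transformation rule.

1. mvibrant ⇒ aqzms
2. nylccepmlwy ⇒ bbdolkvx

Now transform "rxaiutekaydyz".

The pattern: delete the first 3 characters, then shift every letter 1 place backward in the alphabet (wrapping around).
"rxaiutekaydyz" → "iutekaydyz" → "htsdjzxcxy".
(Check on "mvibrant": → "brant" → "aqzms" ✓)

htsdjzxcxy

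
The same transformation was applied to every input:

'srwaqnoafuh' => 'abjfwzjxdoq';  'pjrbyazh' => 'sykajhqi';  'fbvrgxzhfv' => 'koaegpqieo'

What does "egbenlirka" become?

pnnkuwarjt

Looking at the pairs, the operation is to shift every letter 9 places forward in the alphabet (wrapping around), then swap each adjacent pair of characters (1↔2, 3↔4, ...).
On "egbenlirka": the first step gives "npknwuratj", and the second then gives "pnnkuwarjt".
(Check on "fbvrgxzhfv": → "okeapgiqoe" → "koaegpqieo" ✓)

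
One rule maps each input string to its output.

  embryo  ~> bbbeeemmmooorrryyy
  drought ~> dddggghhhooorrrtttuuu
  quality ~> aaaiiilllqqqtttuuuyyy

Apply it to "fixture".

eeefffiiirrrtttuuuxxx

The transformation: repeat every character 3 times, then sort the characters into alphabetical order.
For "fixture" the result is "eeefffiiirrrtttuuuxxx".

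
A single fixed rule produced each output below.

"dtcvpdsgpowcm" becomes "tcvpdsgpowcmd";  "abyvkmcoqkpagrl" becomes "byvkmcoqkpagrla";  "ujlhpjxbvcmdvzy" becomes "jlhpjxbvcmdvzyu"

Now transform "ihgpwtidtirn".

hgpwtidtirni

The pattern: move the first character to the end.
For "ihgpwtidtirn" the result is "hgpwtidtirni".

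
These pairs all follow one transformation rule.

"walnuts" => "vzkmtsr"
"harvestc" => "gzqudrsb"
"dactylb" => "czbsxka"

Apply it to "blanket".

Each output is the input with this applied: shift every letter 1 place backward in the alphabet (wrapping around).
Applying that to "blanket" gives "akzmjds".

akzmjds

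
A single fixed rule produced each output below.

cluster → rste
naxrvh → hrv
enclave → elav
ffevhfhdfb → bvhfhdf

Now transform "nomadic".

cadi

The transformation: delete the first 3 characters, then move the last character to the front.
On "nomadic" that produces "cadi".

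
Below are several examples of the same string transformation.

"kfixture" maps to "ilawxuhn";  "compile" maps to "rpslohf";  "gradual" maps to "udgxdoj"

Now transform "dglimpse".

The rule is to shift every letter 3 places forward in the alphabet (wrapping around), then move the first character to the end.
Working it through for "dglimpse": intermediate "gjolpsvh", final "jolpsvhg".
(Check on "kfixture": → "nilawxuh" → "ilawxuhn" ✓)

jolpsvhg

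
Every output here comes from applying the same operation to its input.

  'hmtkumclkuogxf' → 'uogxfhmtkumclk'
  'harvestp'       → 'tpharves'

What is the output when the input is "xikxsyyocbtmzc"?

Looking at the pairs, the operation is to move the first 2 characters to the end (rotate left by 2), then swap the front and back halves of the string.
On "xikxsyyocbtmzc": the first step gives "kxsyyocbtmzcxi", and the second then gives "btmzcxikxsyyoc".

btmzcxikxsyyoc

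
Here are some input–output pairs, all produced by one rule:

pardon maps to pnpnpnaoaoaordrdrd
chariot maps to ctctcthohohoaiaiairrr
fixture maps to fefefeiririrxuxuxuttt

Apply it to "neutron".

nnnnnneoeoeourururttt

The rule is to repeat every character 3 times, then take characters alternately from the front and the back (1st, last, 2nd, 2nd-last, ...).
Applying both steps to "neutron": "nnneeeuuutttrrrooonnn", then "nnnnnneoeoeourururttt".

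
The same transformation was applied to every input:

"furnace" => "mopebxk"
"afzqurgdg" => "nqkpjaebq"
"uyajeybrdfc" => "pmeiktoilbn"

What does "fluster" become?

The pattern: shift every letter 10 places forward in the alphabet (wrapping around), then move the last 2 characters to the front (rotate right by 2).
Applying both steps to "fluster": "pvecdob", then "obpvecd".
(Check on "furnace": → "pebxkmo" → "mopebxk" ✓)

obpvecd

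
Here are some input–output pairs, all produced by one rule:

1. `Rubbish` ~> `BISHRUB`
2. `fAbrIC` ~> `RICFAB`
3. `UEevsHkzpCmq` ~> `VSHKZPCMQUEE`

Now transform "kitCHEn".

Each output is the input with this applied: move the first 3 characters to the end (rotate left by 3), then convert every letter to uppercase.
"kitCHEn" → "CHEnkit" → "CHENKIT".
(Check on "Rubbish": → "bishRub" → "BISHRUB" ✓)

CHENKIT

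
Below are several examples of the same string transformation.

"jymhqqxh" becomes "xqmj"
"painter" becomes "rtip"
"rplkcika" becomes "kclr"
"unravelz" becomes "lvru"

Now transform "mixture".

Each output is the input with this applied: keep every other character starting from the first (positions 1st, 3rd, 5th, ...), then reverse the string.
Working it through for "mixture": intermediate "mxue", final "euxm".

euxm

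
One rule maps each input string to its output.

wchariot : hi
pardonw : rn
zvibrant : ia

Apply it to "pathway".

The pattern: keep one character in every 3, starting at position 3 (positions 3rd, 6th, 9th, ...).
On "pathway" that produces "ta".

ta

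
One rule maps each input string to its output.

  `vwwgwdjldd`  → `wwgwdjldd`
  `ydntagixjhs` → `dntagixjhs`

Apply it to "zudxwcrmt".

udxwcrmt

The transformation: delete the first character.
For "zudxwcrmt" the result is "udxwcrmt".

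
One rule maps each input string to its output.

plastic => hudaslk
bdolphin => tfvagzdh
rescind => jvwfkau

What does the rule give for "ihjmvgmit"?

In each case the input is transformed by: shift every letter 8 places backward in the alphabet (wrapping around), then take characters alternately from the front and the back (1st, last, 2nd, 2nd-last, ...).
For "ihjmvgmit", step one produces "azbenyeal"; step two turns that into "alzabeeyn".

alzabeeyn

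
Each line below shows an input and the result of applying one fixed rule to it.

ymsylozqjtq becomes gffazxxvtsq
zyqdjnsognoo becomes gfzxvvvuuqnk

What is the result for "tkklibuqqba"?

Rule — sort the characters into reverse alphabetical order, then shift every letter 7 places forward in the alphabet (wrapping around).
"tkklibuqqba" → "utqqlkkibba" → "baxxsrrpiih".
(Check on "zyqdjnsognoo": → "zysqooonnjgd" → "gfzxvvvuuqnk" ✓)

baxxsrrpiih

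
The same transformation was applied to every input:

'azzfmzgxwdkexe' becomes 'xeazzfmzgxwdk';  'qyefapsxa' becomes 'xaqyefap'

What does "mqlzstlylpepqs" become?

Looking at the pairs, the operation is to move the last 3 characters to the front (rotate right by 3), then delete the first character.
On "mqlzstlylpepqs": the first step gives "pqsmqlzstlylpe", and the second then gives "qsmqlzstlylpe".

qsmqlzstlylpe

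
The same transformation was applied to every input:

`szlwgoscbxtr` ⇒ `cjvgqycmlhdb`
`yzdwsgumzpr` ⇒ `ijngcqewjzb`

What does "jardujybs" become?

The rule is to shift every letter 10 places forward in the alphabet (wrapping around).
Doing the same to "jardujybs": "tkbnetilc".

tkbnetilc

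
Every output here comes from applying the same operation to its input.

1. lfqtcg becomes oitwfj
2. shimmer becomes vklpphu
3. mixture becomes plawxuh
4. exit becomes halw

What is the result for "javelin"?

Each output is the input with this applied: shift every letter 3 places forward in the alphabet (wrapping around).
So "javelin" becomes "mdyholq".

mdyholq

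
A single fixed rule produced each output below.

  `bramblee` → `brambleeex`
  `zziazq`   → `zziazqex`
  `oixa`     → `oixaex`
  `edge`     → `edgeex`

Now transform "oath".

oathex

In each case the input is transformed by: append "ex".
On "oath" that produces "oathex".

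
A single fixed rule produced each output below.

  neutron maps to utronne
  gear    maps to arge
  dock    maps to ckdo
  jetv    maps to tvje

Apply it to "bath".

Looking at the pairs, the operation is to move the first 2 characters to the end (rotate left by 2).
"bath" → "thba".

thba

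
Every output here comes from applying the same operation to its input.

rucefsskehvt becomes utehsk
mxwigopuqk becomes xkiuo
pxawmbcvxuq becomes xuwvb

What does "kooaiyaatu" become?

ouaay

What's happening: keep every other character starting from the second (positions 2nd, 4th, 6th, ...), then take characters alternately from the front and the back (1st, last, 2nd, 2nd-last, ...).
"kooaiyaatu" → "ouaay".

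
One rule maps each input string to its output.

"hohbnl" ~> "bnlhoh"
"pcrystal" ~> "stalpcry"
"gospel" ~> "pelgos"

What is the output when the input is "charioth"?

The rule is to swap the front and back halves of the string.
For "charioth" the result is "iothchar".

iothchar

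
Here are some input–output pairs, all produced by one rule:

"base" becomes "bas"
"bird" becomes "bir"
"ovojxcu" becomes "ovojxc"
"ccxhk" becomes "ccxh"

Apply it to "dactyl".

The transformation: delete the last character.
Doing the same to "dactyl": "dacty".

dacty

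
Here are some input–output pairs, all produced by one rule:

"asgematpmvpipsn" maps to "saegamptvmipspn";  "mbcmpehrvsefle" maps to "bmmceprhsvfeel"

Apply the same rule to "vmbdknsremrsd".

What's happening: swap each adjacent pair of characters (1↔2, 3↔4, ...).
So "vmbdknsremrsd" becomes "mvdbnkrsmesrd".

mvdbnkrsmesrd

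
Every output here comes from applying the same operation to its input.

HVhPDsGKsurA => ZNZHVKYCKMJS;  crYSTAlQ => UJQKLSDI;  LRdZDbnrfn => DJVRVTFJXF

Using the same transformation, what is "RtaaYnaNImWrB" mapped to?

JLSSQFSFAEOJT

Looking at the pairs, the operation is to shift every letter 8 places backward in the alphabet (wrapping around), then convert every letter to uppercase.
For "RtaaYnaNImWrB", step one produces "JlssQfsFAeOjT"; step two turns that into "JLSSQFSFAEOJT".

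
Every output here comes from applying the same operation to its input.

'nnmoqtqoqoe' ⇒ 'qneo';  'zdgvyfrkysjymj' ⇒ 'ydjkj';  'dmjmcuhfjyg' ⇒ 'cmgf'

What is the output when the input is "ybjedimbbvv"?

What's happening: keep one character in every 3, starting at position 2 (positions 2nd, 5th, 8th, ...), then swap each adjacent pair of characters (1↔2, 3↔4, ...).
For "ybjedimbbvv", step one produces "bdbv"; step two turns that into "dbvb".

dbvb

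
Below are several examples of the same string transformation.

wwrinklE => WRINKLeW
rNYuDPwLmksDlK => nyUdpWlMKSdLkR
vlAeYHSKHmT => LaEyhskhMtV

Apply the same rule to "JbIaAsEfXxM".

Each output is the input with this applied: flip the case of every letter, then move the first character to the end.
"JbIaAsEfXxM" → "jBiAaSeFxXm" → "BiAaSeFxXmj".

BiAaSeFxXmj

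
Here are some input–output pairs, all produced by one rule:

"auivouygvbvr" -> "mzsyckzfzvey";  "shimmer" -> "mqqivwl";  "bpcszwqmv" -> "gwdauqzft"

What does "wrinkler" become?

mropivav

Looking at the pairs, the operation is to move the first 2 characters to the end (rotate left by 2), then shift every letter 4 places forward in the alphabet (wrapping around).
"wrinkler" → "mropivav".
(Check on "shimmer": → "immersh" → "mqqivwl" ✓)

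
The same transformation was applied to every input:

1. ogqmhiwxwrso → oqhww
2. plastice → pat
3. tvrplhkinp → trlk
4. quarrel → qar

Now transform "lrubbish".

The transformation: delete the last 2 characters, then keep every other character starting from the first (positions 1st, 3rd, 5th, ...).
So "lrubbish" becomes "lub".
(Check on "plastice": → "plasti" → "pat" ✓)

lub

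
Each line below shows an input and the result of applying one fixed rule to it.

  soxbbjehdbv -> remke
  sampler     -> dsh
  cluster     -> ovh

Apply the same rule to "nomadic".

The transformation: keep every other character starting from the second (positions 2nd, 4th, 6th, ...), then shift every letter 3 places forward in the alphabet (wrapping around).
For "nomadic", step one produces "oai"; step two turns that into "rdl".

rdl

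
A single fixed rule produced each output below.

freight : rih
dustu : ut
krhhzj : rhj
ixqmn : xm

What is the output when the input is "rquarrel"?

The pattern: keep every other character starting from the second (positions 2nd, 4th, 6th, ...).
Doing the same to "rquarrel": "qarl".

qarl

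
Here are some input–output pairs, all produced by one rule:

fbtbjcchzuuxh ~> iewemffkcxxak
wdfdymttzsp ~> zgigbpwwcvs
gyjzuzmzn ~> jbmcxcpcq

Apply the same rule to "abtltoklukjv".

dewowrnoxnmy

Rule — shift every letter 3 places forward in the alphabet (wrapping around).
Applying that to "abtltoklukjv" gives "dewowrnoxnmy".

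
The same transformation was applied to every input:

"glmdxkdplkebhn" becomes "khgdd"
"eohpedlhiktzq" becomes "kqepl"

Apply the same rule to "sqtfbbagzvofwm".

In each case the input is transformed by: keep one character in every 3, starting at position 1 (positions 1st, 4th, 7th, ...), then move the first 3 characters to the end (rotate left by 3).
"sqtfbbagzvofwm" → "sfavw" → "vwsfa".

vwsfa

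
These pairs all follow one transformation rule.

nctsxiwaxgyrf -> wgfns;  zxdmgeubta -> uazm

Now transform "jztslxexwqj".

The transformation: keep one character in every 3, starting at position 1 (positions 1st, 4th, 7th, ...), then move the first 2 characters to the end (rotate left by 2).
Applying both steps to "jztslxexwqj": "jseq", then "eqjs".

eqjs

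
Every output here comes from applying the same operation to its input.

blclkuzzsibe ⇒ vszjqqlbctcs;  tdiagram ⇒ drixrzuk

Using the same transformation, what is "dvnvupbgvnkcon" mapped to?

Looking at the pairs, the operation is to shift every letter 9 places backward in the alphabet (wrapping around), then reverse the string.
On "dvnvupbgvnkcon" that produces "eftbemxsglmemu".

eftbemxsglmemu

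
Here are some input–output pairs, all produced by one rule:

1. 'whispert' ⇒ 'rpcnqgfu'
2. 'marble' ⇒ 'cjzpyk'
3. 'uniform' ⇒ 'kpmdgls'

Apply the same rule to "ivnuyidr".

pbgwsltg

The rule is to reverse the string, then shift every letter 2 places backward in the alphabet (wrapping around).
For "ivnuyidr", step one produces "rdiyunvi"; step two turns that into "pbgwsltg".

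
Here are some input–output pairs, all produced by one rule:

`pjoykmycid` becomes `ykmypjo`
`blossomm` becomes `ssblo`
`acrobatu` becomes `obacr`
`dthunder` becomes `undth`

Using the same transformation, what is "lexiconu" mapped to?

What's happening: delete the last 3 characters, then move the first 3 characters to the end (rotate left by 3).
"lexiconu" → "lexic" → "iclex".

iclex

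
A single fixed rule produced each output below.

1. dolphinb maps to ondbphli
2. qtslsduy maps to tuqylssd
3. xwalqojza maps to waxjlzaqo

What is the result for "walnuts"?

aswuntl

Rule — swap each adjacent pair of characters (1↔2, 3↔4, ...), then take characters alternately from the front and the back (1st, last, 2nd, 2nd-last, ...).
Starting from "walnuts": after the first operation, "awnltus"; after the second, "aswuntl".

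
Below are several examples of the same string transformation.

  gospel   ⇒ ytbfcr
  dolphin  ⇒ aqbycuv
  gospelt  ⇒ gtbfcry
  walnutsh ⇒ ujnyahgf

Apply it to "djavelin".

What's happening: shift every letter 13 places forward in the alphabet (wrapping around) — i.e. ROT13, then move the last character to the front.
On "djavelin": the first step gives "qwniryva", and the second then gives "aqwniryv".

aqwniryv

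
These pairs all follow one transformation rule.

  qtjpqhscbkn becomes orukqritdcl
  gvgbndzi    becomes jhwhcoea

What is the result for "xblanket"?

uycmbolf

The transformation: shift every letter 1 place forward in the alphabet (wrapping around), then move the last character to the front.
On "xblanket" that produces "uycmbolf".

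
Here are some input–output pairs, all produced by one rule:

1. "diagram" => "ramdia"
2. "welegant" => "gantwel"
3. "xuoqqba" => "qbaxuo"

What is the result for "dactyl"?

The pattern: move the first 3 characters to the end (rotate left by 3), then delete the first character.
On "dactyl" that produces "yldac".

yldac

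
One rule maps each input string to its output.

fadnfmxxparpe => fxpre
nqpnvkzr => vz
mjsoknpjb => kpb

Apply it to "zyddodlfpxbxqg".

Rule — keep every other character starting from the first (positions 1st, 3rd, 5th, ...), then delete the first 2 characters.
For "zyddodlfpxbxqg", step one produces "zdolpbq"; step two turns that into "olpbq".

olpbq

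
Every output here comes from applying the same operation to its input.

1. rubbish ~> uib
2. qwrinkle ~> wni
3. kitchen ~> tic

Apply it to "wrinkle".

In each case the input is transformed by: sort the characters into reverse alphabetical order, then keep one character in every 3, starting at position 1 (positions 1st, 4th, 7th, ...).
Doing the same to "wrinkle": "wle".

wle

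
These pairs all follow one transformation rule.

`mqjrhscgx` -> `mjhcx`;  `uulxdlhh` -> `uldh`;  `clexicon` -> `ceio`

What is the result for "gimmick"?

What's happening: keep every other character starting from the first (positions 1st, 3rd, 5th, ...).
"gimmick" → "gmik".

gmik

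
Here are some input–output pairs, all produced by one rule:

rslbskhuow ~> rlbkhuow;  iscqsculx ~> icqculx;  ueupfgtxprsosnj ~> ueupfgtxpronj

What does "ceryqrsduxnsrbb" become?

ceryqrduxnrbb

Rule — remove every "s".
"ceryqrsduxnsrbb" → "ceryqrduxnrbb".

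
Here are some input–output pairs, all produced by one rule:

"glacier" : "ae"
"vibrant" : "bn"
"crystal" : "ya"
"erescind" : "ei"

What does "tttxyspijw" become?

tsj

The pattern: keep one character in every 3, starting at position 3 (positions 3rd, 6th, 9th, ...).
Applying that to "tttxyspijw" gives "tsj".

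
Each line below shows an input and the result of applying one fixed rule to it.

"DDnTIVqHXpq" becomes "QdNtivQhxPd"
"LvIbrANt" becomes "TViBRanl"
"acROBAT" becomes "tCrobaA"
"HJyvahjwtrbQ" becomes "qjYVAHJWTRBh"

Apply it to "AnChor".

The pattern: swap the first and last characters, then flip the case of every letter.
Working it through for "AnChor": intermediate "rnChoA", final "RNcHOa".

RNcHOa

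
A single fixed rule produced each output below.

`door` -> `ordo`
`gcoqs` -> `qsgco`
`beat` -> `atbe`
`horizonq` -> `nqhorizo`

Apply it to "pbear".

In each case the input is transformed by: move the last 2 characters to the front (rotate right by 2).
So "pbear" becomes "arpbe".

arpbe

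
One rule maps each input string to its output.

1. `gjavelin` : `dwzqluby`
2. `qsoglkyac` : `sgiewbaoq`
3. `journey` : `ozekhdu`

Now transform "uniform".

ckdyveh

The rule is to move the last character to the front, then shift every letter 10 places backward in the alphabet (wrapping around).
Working it through for "uniform": intermediate "munifor", final "ckdyveh".
(Check on "gjavelin": → "ngjaveli" → "dwzqluby" ✓)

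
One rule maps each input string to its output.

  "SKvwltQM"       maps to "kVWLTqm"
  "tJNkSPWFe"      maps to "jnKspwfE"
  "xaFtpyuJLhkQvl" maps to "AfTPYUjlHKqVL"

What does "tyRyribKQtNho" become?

YrYRIBkqTnHO

In each case the input is transformed by: delete the first character, then flip the case of every letter.
So "tyRyribKQtNho" becomes "YrYRIBkqTnHO".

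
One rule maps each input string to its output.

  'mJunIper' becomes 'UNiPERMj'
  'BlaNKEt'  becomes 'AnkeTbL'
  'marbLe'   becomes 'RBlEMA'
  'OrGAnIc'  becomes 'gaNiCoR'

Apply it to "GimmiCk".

MMIcKgI

In each case the input is transformed by: move the first 2 characters to the end (rotate left by 2), then flip the case of every letter.
Doing the same to "GimmiCk": "MMIcKgI".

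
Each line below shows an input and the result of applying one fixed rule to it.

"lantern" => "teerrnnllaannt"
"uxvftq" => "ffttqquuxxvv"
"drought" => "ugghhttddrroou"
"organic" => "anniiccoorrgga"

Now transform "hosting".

The rule is to double every character, then swap the front and back halves of the string.
Working it through for "hosting": intermediate "hhoossttiinngg", final "tiinngghhoosst".

tiinngghhoosst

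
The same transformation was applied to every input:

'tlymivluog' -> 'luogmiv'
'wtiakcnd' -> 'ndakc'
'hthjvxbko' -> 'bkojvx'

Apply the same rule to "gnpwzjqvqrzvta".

qvqrzvtawzj

Looking at the pairs, the operation is to delete the first 3 characters, then move the first 3 characters to the end (rotate left by 3).
On "gnpwzjqvqrzvta": the first step gives "wzjqvqrzvta", and the second then gives "qvqrzvtawzj".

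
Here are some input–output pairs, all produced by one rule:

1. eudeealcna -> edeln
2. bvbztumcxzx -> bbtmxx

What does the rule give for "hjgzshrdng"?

Rule — keep every other character starting from the first (positions 1st, 3rd, 5th, ...).
On "hjgzshrdng" that produces "hgsrn".

hgsrn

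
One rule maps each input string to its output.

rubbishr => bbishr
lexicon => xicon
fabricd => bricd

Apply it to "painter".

Rule — delete the first 2 characters.
So "painter" becomes "inter".

inter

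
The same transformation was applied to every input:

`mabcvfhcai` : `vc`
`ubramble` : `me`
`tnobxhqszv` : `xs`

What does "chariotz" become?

Looking at the pairs, the operation is to keep one character in every 3, starting at position 2 (positions 2nd, 5th, 8th, ...), then delete the first character.
Working it through for "chariotz": intermediate "hiz", final "iz".

iz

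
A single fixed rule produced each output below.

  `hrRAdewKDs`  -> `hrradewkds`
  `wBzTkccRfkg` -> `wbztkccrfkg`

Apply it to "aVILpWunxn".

The rule is to convert every letter to lowercase.
So "aVILpWunxn" becomes "avilpwunxn".

avilpwunxn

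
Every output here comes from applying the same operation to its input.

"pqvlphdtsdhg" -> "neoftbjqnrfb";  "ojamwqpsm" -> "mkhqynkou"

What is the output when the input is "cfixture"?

The rule is to shift every letter 2 places backward in the alphabet (wrapping around), then take characters alternately from the front and the back (1st, last, 2nd, 2nd-last, ...).
On "cfixture": the first step gives "adgvrspc", and the second then gives "acdpgsvr".

acdpgsvr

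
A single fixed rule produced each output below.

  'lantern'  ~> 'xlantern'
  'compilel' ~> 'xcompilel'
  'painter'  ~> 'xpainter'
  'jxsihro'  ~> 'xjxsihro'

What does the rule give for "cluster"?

In each case the input is transformed by: prepend "x".
So "cluster" becomes "xcluster".

xcluster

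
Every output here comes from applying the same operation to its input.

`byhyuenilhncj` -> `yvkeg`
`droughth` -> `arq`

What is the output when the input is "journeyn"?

gov

The transformation: keep one character in every 3, starting at position 1 (positions 1st, 4th, 7th, ...), then shift every letter 3 places backward in the alphabet (wrapping around).
Starting from "journeyn": after the first operation, "jry"; after the second, "gov".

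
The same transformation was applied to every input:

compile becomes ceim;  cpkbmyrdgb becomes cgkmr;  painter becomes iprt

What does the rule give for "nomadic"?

What's happening: keep every other character starting from the first (positions 1st, 3rd, 5th, ...), then sort the characters into alphabetical order.
"nomadic" → "nmdc" → "cdmn".

cdmn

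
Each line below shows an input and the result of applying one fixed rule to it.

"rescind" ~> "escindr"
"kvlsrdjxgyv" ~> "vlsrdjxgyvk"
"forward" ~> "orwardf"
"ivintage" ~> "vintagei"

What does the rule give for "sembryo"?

What's happening: move the first character to the end.
So "sembryo" becomes "embryos".

embryos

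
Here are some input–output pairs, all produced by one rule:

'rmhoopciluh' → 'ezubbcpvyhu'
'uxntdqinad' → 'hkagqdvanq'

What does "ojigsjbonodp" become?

The pattern: shift every letter 13 places forward in the alphabet (wrapping around) — i.e. ROT13.
Doing the same to "ojigsjbonodp": "bwvtfwobabqc".

bwvtfwobabqc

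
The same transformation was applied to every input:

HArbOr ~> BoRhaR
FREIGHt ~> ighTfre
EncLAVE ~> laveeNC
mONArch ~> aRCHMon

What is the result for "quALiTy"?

lItYQUa

Rule — move the first 3 characters to the end (rotate left by 3), then flip the case of every letter.
Working it through for "quALiTy": intermediate "LiTyquA", final "lItYQUa".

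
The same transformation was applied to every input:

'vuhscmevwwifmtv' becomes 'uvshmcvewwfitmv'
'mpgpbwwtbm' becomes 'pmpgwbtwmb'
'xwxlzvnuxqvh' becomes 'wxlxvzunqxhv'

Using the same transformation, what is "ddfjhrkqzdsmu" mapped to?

Looking at the pairs, the operation is to swap each adjacent pair of characters (1↔2, 3↔4, ...).
Applying that to "ddfjhrkqzdsmu" gives "ddjfrhqkdzmsu".

ddjfrhqkdzmsu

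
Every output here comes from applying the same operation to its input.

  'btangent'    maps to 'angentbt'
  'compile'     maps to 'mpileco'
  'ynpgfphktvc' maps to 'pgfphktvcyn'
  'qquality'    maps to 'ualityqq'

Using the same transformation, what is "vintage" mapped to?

ntagevi

The rule is to move the first 2 characters to the end (rotate left by 2).
Applying that to "vintage" gives "ntagevi".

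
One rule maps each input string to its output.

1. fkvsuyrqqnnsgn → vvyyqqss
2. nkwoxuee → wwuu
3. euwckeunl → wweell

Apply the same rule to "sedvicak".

Looking at the pairs, the operation is to keep one character in every 3, starting at position 3 (positions 3rd, 6th, 9th, ...), then double every character.
"sedvicak" → "dc" → "ddcc".

ddcc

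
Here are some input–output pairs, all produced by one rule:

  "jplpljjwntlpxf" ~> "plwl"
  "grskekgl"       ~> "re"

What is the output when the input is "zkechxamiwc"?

khm

The pattern: keep one character in every 3, starting at position 2 (positions 2nd, 5th, 8th, ...), then delete the last character.
For "zkechxamiwc", step one produces "khmc"; step two turns that into "khm".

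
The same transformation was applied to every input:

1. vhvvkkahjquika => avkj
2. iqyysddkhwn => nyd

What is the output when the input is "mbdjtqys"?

sd

What's happening: move the last 3 characters to the front (rotate right by 3), then keep one character in every 3, starting at position 3 (positions 3rd, 6th, 9th, ...).
"mbdjtqys" → "sd".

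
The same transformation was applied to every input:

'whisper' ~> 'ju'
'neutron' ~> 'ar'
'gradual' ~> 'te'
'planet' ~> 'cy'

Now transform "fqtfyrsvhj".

sd

The pattern: shift every letter 13 places forward in the alphabet (wrapping around) — i.e. ROT13, then keep only the first 2 characters.
Applying both steps to "fqtfyrsvhj": "sdgslefiuw", then "sd".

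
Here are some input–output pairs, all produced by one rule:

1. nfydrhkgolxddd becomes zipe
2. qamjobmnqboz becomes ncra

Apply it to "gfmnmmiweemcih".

What's happening: keep one character in every 3, starting at position 3 (positions 3rd, 6th, 9th, ...), then shift every letter 1 place forward in the alphabet (wrapping around).
"gfmnmmiweemcih" → "mmec" → "nnfd".
(Check on "qamjobmnqboz": → "mbqz" → "ncra" ✓)

nnfd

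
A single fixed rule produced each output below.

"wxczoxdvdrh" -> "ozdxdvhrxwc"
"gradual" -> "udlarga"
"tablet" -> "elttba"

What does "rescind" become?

The rule is to move the first 3 characters to the end (rotate left by 3), then swap each adjacent pair of characters (1↔2, 3↔4, ...).
Applying both steps to "rescind": "cindres", then "icdners".

icdners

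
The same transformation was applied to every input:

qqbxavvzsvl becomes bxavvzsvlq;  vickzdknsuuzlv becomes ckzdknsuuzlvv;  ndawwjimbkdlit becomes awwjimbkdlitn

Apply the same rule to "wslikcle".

The pattern: move the first 2 characters to the end (rotate left by 2), then delete the last character.
On "wslikcle": the first step gives "likclews", and the second then gives "likclew".

likclew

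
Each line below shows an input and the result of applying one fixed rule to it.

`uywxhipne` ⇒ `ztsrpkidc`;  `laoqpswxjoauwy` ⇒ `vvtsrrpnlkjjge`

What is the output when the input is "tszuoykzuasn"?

vuutpponnjif

Looking at the pairs, the operation is to shift every letter 5 places backward in the alphabet (wrapping around), then sort the characters into reverse alphabetical order.
Applying both steps to "tszuoykzuasn": "onupjtfupvni", then "vuutpponnjif".
(Check on "laoqpswxjoauwy": → "gvjlknrsejvprt" → "vvtsrrpnlkjjge" ✓)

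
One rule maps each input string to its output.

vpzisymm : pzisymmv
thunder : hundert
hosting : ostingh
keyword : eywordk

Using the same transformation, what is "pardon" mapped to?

In each case the input is transformed by: move the first character to the end.
Applying that to "pardon" gives "ardonp".

ardonp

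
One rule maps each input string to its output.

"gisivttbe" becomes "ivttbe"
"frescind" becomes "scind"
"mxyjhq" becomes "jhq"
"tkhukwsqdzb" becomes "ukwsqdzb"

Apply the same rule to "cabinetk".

inetk

The transformation: delete the first 3 characters.
On "cabinetk" that produces "inetk".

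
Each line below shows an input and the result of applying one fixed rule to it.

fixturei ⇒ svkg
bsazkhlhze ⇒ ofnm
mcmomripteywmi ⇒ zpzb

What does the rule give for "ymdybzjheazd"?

The transformation: shift every letter 13 places forward in the alphabet (wrapping around) — i.e. ROT13, then keep only the first 4 characters.
Applying both steps to "ymdybzjheazd": "lzqlomwurnmq", then "lzql".

lzql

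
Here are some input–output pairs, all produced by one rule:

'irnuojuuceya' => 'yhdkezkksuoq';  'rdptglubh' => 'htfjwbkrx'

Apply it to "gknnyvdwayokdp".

waddoltmqoeatf

What's happening: shift every letter 10 places backward in the alphabet (wrapping around).
So "gknnyvdwayokdp" becomes "waddoltmqoeatf".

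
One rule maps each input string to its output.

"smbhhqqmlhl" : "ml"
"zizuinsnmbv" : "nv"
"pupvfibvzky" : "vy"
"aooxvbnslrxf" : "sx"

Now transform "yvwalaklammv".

The pattern: keep one character in every 3, starting at position 2 (positions 2nd, 5th, 8th, ...), then delete the first 2 characters.
Working it through for "yvwalaklammv": intermediate "vllm", final "lm".

lm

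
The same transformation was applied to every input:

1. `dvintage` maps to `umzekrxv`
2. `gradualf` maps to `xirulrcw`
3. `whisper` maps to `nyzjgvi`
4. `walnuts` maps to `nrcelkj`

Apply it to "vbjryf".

Rule — shift every letter 9 places backward in the alphabet (wrapping around).
Doing the same to "vbjryf": "msaipw".

msaipw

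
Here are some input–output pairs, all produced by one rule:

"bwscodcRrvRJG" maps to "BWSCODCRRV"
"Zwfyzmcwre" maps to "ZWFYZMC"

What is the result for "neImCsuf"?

NEIMC

Rule — delete the last 3 characters, then convert every letter to uppercase.
On "neImCsuf": the first step gives "neImC", and the second then gives "NEIMC".
(Check on "bwscodcRrvRJG": → "bwscodcRrv" → "BWSCODCRRV" ✓)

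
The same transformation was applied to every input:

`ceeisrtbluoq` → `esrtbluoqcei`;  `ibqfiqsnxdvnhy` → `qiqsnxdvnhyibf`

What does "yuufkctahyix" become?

ukctahyixyuf

Rule — move the first 3 characters to the end (rotate left by 3), then swap the first and last characters.
Applying both steps to "yuufkctahyix": "fkctahyixyuu", then "ukctahyixyuf".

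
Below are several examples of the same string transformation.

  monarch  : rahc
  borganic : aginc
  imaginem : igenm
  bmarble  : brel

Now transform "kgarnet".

Each output is the input with this applied: delete the first 3 characters, then swap each adjacent pair of characters (1↔2, 3↔4, ...).
Starting from "kgarnet": after the first operation, "rnet"; after the second, "nrte".

nrte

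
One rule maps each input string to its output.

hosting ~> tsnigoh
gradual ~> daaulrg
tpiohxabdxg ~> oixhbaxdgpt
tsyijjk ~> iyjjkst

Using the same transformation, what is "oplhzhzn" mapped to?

hlhznzpo

The pattern: swap each adjacent pair of characters (1↔2, 3↔4, ...), then move the first 2 characters to the end (rotate left by 2).
Working it through for "oplhzhzn": intermediate "pohlhznz", final "hlhznzpo".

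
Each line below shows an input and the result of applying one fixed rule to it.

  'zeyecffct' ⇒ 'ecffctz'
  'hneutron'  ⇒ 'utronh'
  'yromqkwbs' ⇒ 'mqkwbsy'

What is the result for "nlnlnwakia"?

The transformation: move the first 3 characters to the end (rotate left by 3), then delete the last 2 characters.
For "nlnlnwakia", step one produces "lnwakianln"; step two turns that into "lnwakian".

lnwakian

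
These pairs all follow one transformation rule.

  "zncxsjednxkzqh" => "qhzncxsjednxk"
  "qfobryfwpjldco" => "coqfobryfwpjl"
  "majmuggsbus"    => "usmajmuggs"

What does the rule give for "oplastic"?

Looking at the pairs, the operation is to move the last 2 characters to the front (rotate right by 2), then delete the last character.
For "oplastic" the result is "icoplas".

icoplas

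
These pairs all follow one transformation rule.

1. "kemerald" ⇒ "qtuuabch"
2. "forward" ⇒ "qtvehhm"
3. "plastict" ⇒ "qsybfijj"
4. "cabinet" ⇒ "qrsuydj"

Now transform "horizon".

Each output is the input with this applied: sort the characters into alphabetical order, then shift every letter 10 places backward in the alphabet (wrapping around).
Starting from "horizon": after the first operation, "hinoorz"; after the second, "xydeehp".

xydeehp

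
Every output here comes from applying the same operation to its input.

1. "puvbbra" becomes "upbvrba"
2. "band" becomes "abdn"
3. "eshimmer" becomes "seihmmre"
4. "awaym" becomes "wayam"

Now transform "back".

abkc

The transformation: swap each adjacent pair of characters (1↔2, 3↔4, ...).
"back" → "abkc".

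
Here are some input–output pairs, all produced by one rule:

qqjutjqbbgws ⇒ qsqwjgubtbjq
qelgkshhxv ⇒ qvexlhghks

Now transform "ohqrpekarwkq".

In each case the input is transformed by: take characters alternately from the front and the back (1st, last, 2nd, 2nd-last, ...).
Doing the same to "ohqrpekarwkq": "oqhkqwrrpaek".

oqhkqwrrpaek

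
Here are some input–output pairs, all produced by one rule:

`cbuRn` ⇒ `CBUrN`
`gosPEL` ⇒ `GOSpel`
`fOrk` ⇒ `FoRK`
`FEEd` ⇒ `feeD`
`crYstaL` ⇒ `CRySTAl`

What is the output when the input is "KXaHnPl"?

Each output is the input with this applied: flip the case of every letter.
For "KXaHnPl" the result is "kxAhNpL".

kxAhNpL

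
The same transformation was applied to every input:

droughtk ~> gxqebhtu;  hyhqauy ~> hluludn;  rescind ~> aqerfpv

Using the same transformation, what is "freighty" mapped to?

In each case the input is transformed by: shift every letter 13 places forward in the alphabet (wrapping around) — i.e. ROT13, then move the last 2 characters to the front (rotate right by 2).
Applying that to "freighty" gives "glservtu".

glservtu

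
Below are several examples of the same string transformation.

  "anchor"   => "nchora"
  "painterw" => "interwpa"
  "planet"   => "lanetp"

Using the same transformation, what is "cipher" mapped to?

In each case the input is transformed by: move the last 2 characters to the front (rotate right by 2), then swap the front and back halves of the string.
"cipher" → "erciph" → "ipherc".

ipherc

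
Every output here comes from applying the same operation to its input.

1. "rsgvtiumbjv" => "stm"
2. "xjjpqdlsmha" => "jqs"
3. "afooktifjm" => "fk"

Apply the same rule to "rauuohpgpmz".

aog

The transformation: delete the last 3 characters, then keep one character in every 3, starting at position 2 (positions 2nd, 5th, 8th, ...).
"rauuohpgpmz" → "rauuohpg" → "aog".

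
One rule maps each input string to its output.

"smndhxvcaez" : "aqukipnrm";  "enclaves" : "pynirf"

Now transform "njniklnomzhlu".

The pattern: shift every letter 13 places forward in the alphabet (wrapping around) — i.e. ROT13, then delete the first 2 characters.
Working it through for "njniklnomzhlu": intermediate "awavxyabzmuyh", final "avxyabzmuyh".

avxyabzmuyh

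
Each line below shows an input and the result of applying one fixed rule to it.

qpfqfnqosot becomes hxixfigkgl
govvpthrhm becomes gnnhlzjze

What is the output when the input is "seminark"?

The transformation: delete the first character, then shift every letter 8 places backward in the alphabet (wrapping around).
Doing the same to "seminark": "weafsjc".

weafsjc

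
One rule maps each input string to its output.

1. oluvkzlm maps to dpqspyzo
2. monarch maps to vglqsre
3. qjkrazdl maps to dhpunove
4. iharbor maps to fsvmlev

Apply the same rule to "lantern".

ivrperx

Looking at the pairs, the operation is to shift every letter 4 places forward in the alphabet (wrapping around), then move the last 3 characters to the front (rotate right by 3).
"lantern" → "perxivr" → "ivrperx".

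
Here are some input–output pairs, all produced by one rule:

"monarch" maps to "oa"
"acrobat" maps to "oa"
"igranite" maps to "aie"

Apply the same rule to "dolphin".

Rule — keep every other character starting from the second (positions 2nd, 4th, 6th, ...), then keep only the vowels.
Starting from "dolphin": after the first operation, "opi"; after the second, "oi".
(Check on "igranite": → "gaie" → "aie" ✓)

oi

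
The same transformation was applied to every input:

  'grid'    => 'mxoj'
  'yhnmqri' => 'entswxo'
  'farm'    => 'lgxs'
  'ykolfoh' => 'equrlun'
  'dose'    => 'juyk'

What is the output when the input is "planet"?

Rule — shift every letter 6 places forward in the alphabet (wrapping around).
For "planet" the result is "vrgtkz".

vrgtkz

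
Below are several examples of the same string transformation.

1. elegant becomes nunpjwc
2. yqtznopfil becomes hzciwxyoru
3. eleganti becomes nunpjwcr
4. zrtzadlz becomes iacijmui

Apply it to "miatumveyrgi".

In each case the input is transformed by: shift every letter 9 places forward in the alphabet (wrapping around).
So "miatumveyrgi" becomes "vrjcdvenhapr".

vrjcdvenhapr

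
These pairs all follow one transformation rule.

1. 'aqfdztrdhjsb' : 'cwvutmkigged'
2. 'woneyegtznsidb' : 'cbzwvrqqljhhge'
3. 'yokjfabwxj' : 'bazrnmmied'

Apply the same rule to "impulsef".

xvspolih

Rule — sort the characters into reverse alphabetical order, then shift every letter 3 places forward in the alphabet (wrapping around).
On "impulsef" that produces "xvspolih".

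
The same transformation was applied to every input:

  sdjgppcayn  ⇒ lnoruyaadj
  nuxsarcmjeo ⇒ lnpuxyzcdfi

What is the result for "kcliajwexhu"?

The pattern: sort the characters into alphabetical order, then shift every letter 11 places forward in the alphabet (wrapping around).
On "kcliajwexhu": the first step gives "acehijkluwx", and the second then gives "lnpstuvwfhi".

lnpstuvwfhi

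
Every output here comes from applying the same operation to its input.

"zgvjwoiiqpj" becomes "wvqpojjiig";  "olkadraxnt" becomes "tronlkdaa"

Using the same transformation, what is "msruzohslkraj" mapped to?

ussrromlkjha

Each output is the input with this applied: sort the characters into reverse alphabetical order, then delete the first character.
On "msruzohslkraj" that produces "ussrromlkjha".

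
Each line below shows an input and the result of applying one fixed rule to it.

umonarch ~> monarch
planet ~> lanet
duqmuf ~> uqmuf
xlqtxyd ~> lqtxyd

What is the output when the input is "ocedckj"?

cedckj

What's happening: delete the first character.
Doing the same to "ocedckj": "cedckj".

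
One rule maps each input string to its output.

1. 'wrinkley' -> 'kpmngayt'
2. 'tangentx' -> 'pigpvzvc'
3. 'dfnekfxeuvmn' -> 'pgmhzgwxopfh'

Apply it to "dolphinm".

nrjkpofq

What's happening: shift every letter 2 places forward in the alphabet (wrapping around), then move the first 2 characters to the end (rotate left by 2).
Starting from "dolphinm": after the first operation, "fqnrjkpo"; after the second, "nrjkpofq".
(Check on "tangentx": → "vcpigpvz" → "pigpvzvc" ✓)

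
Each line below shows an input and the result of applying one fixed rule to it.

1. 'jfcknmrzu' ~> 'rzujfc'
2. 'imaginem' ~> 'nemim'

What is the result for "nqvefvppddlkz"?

The transformation: move the last 3 characters to the front (rotate right by 3), then delete the last 3 characters.
"nqvefvppddlkz" → "lkznqvefvppdd" → "lkznqvefvp".

lkznqvefvp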